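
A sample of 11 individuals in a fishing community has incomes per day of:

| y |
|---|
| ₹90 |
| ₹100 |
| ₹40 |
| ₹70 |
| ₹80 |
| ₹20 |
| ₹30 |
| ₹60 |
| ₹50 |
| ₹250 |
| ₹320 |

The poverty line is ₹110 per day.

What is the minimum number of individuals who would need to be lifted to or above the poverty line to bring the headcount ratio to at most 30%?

Currently q = 9 of N = 11 are below the line (H = 0.818).
A headcount ratio of at most 30% allows at most ⌊0.30 × 11⌋ = 3 poor individuals.
So at least 9 − 3 = 6 must be lifted.

6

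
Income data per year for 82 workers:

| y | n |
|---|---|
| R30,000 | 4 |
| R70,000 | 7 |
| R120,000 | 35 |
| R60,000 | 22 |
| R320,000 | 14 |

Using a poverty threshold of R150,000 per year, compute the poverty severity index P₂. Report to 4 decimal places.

Below the line: 4×R30,000, 22×R60,000, 7×R70,000, 35×R120,000 (q = 68 of N = 82).
Relative gaps: (150000−30000)/150000 = 0.8000 (×4); (150000−60000)/150000 = 0.6000 (×22); (150000−70000)/150000 = 0.5333 (×7); (150000−120000)/150000 = 0.2000 (×35).
Squared: 0.6400 (×4); 0.3600 (×22); 0.2844 (×7); 0.0400 (×35).
Sum = 13.871111; P₂ = 13.871111 / 82 = 0.1692.

0.1692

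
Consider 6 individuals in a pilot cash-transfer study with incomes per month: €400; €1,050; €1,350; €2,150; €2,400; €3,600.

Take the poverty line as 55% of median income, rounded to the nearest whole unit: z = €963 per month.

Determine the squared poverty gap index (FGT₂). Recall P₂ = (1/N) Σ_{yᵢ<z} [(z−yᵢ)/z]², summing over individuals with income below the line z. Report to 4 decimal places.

0.0570

Incomes under z: €400 (q = 1 of N = 6).
Normalized shortfalls: (963−400)/963 = 0.5846.
Squared: 0.3418.
Sum = 0.341794; P₂ = 0.341794 / 6 = 0.0570.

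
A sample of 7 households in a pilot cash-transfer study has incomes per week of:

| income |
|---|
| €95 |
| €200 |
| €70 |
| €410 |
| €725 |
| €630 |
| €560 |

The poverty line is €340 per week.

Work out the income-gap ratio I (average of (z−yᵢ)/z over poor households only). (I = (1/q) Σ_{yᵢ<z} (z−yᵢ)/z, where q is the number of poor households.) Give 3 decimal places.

Below the line: €70, €95, €200 (q = 3 of N = 7).
Relative gaps: 0.7941, 0.7206, 0.4118; sum = 1.926471.
The income-gap ratio divides by q (the poor only): 1.926471 / 3 = 0.642.

0.642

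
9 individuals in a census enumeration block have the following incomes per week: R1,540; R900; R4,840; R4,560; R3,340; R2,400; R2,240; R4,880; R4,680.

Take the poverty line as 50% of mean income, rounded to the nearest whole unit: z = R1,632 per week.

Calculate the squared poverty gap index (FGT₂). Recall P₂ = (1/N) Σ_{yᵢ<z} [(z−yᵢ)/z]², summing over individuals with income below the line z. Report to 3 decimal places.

Incomes under z: R900, R1,540 (q = 2 of N = 9).
Normalized shortfalls: (1632−900)/1632 = 0.4485; (1632−1540)/1632 = 0.0564.
Squared: 0.2012; 0.0032.
Sum = 0.204356; P₂ = 0.204356 / 9 = 0.023.

0.023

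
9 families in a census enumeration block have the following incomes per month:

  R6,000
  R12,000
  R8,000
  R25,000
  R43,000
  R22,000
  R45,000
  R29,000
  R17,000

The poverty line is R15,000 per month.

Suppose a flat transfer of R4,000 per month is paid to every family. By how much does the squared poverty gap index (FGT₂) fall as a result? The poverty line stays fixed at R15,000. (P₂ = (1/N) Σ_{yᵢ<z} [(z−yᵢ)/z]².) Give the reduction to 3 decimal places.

0.052

Before: below the line — R6,000, R8,000, R12,000; squared poverty gap index (FGT₂) = 0.06864.
After the R4,000 transfer: below the line — R10,000, R12,000; squared poverty gap index (FGT₂) = 0.01679.
Reduction = 0.06864 − 0.01679 = 0.052.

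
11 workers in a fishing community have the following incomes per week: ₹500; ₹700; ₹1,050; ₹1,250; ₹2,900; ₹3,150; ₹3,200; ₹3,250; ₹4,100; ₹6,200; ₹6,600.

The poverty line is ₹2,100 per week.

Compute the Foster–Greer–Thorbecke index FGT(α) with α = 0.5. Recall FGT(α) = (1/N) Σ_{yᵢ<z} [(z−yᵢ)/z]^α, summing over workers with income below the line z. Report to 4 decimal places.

0.2757

Poor units: ₹500, ₹700, ₹1,050, ₹1,250 (q = 4 of N = 11).
Normalized shortfalls: (2100−500)/2100 = 0.7619; (2100−700)/2100 = 0.6667; (2100−1050)/2100 = 0.5000; (2100−1250)/2100 = 0.4048.
Raised to α = 0.5: 0.87287; 0.81650; 0.70711; 0.63621.
Sum = 3.032684; FGT(0.5) = 3.032684 / 11 = 0.2757.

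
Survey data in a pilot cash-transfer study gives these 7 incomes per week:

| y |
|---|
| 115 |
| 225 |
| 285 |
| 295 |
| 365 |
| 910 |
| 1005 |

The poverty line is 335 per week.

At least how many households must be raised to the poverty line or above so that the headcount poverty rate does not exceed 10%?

Currently q = 4 of N = 7 are below the line (H = 0.571).
A headcount ratio of at most 10% allows at most ⌊0.10 × 7⌋ = 0 poor households.
So at least 4 − 0 = 4 must be lifted.

4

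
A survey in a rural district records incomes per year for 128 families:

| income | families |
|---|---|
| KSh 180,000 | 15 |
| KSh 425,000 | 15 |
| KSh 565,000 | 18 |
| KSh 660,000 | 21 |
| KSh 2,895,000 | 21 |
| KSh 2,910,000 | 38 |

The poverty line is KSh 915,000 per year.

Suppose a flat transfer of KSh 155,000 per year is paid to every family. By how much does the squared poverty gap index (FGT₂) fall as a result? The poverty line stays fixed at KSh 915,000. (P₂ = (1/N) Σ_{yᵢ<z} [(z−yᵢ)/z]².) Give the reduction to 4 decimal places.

Before: below the line — 15×KSh 180,000, 15×KSh 425,000, 18×KSh 565,000, 21×KSh 660,000; squared poverty gap index (FGT₂) = 0.142541.
After the KSh 155,000 transfer: below the line — 15×KSh 335,000, 15×KSh 580,000, 18×KSh 720,000, 21×KSh 815,000; squared poverty gap index (FGT₂) = 0.071141.
Reduction = 0.142541 − 0.071141 = 0.0714.

0.0714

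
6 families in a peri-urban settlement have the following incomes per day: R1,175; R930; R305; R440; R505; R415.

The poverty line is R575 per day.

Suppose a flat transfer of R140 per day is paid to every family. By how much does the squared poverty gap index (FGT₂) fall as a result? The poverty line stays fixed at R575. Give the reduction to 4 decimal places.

0.0526

Before: below the line — R305, R415, R440, R505; squared poverty gap index (FGT₂) = 0.061311.
After the R140 transfer: below the line — R445, R555; squared poverty gap index (FGT₂) = 0.008721.
Reduction = 0.061311 − 0.008721 = 0.0526.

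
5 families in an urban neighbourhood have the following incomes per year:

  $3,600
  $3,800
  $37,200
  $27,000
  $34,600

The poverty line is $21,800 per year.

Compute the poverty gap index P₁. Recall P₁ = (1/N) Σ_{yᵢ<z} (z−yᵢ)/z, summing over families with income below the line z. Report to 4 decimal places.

0.3321

Below the line: $3,600, $3,800 (q = 2 of N = 5).
Gap ratios (z−y)/z: (21800−3600)/21800 = 0.8349; (21800−3800)/21800 = 0.8257.
Sum of shortfalls = 1.660550; P₁ averages over all N: 1.660550 / 5 = 0.3321.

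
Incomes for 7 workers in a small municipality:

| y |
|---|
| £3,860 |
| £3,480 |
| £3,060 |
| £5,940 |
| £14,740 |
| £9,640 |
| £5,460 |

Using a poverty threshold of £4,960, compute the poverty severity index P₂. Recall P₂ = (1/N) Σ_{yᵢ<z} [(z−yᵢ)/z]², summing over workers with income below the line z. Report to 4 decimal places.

0.0407

Poor units: £3,060, £3,480, £3,860 (q = 3 of N = 7).
Gap ratios (z−y)/z: (4960−3060)/4960 = 0.3831; (4960−3480)/4960 = 0.2984; (4960−3860)/4960 = 0.2218.
Squared: 0.1467; 0.0890; 0.0492.
Sum = 0.284957; P₂ = 0.284957 / 7 = 0.0407.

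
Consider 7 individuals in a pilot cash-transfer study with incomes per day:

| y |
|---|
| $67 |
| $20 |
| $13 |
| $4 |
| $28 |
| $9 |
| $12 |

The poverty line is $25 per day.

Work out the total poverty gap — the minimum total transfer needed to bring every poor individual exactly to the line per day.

Poor units: $4, $9, $12, $13, $20 (q = 5 of N = 7).
Individual gaps: 25−4 = 21; 25−9 = 16; 25−12 = 13; 25−13 = 12; 25−20 = 5.
Aggregate gap = $67.

$67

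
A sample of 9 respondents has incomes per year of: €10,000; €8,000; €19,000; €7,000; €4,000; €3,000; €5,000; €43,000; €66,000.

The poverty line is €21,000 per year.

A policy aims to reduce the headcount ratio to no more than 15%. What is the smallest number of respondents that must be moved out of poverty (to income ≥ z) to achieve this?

Currently q = 7 of N = 9 are below the line (H = 0.778).
A headcount ratio of at most 15% allows at most ⌊0.15 × 9⌋ = 1 poor respondents.
So at least 7 − 1 = 6 must be lifted.

6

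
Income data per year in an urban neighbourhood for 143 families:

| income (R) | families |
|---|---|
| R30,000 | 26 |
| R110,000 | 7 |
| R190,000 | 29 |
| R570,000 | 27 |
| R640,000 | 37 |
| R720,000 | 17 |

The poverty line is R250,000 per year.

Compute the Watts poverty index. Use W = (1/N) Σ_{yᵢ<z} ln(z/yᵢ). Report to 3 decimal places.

0.481

Below the line: 26×R30,000, 7×R110,000, 29×R190,000 (q = 62 of N = 143).
ln(z/y) terms: ln(250000/30000) = 2.1203 (×26); ln(250000/110000) = 0.8210 (×7); ln(250000/190000) = 0.2744 (×29).
W = 68.832384 / 143 = 0.481.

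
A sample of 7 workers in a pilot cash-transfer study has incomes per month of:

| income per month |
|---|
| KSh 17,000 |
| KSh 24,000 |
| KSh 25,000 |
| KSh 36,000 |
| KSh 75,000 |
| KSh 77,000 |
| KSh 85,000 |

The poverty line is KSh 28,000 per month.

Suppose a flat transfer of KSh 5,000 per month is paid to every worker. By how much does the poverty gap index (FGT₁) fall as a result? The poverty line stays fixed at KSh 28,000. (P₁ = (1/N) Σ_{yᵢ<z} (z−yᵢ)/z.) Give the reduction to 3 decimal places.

0.061

Before: below the line — KSh 17,000, KSh 24,000, KSh 25,000; poverty gap index (FGT₁) = 0.09184.
After the KSh 5,000 transfer: below the line — KSh 22,000; poverty gap index (FGT₁) = 0.03061.
Reduction = 0.09184 − 0.03061 = 0.061.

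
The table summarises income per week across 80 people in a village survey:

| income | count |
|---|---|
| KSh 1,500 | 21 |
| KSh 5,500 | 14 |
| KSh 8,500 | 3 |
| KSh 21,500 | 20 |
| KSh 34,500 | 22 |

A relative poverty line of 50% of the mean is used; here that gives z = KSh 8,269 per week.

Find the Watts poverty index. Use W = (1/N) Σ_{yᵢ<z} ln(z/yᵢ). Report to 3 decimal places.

Below z: 21×KSh 1,500, 14×KSh 5,500 (q = 35 of N = 80).
Log gaps: ln(8269/1500) = 1.7070 (×21); ln(8269/5500) = 0.4078 (×14).
W = 41.556735 / 80 = 0.519.

0.519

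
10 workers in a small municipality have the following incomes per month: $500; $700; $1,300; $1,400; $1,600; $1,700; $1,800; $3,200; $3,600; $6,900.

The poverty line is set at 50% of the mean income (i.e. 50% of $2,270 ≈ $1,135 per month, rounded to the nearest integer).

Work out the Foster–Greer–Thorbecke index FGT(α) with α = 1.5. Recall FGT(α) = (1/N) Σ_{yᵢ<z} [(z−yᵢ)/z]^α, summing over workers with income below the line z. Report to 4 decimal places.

Incomes under z: $500, $700 (q = 2 of N = 10).
Shortfall ratios: (1135−500)/1135 = 0.5595; (1135−700)/1135 = 0.3833.
Raised to α = 1.5: 0.41847; 0.23727.
Sum = 0.655741; FGT(1.5) = 0.655741 / 10 = 0.0656.

0.0656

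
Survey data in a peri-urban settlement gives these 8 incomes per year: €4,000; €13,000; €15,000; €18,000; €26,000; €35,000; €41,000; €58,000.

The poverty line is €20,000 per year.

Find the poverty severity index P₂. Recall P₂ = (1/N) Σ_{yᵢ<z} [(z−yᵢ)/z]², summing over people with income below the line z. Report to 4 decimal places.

0.1044

Below z: €4,000, €13,000, €15,000, €18,000 (q = 4 of N = 8).
Gap ratios (z−y)/z: (20000−4000)/20000 = 0.8000; (20000−13000)/20000 = 0.3500; (20000−15000)/20000 = 0.2500; (20000−18000)/20000 = 0.1000.
Squared: 0.6400; 0.1225; 0.0625; 0.0100.
Sum = 0.835000; P₂ = 0.835000 / 8 = 0.1044.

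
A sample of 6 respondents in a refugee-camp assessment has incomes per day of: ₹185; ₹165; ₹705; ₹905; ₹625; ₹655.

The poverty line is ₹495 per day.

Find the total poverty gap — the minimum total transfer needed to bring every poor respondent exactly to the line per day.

Below z: ₹165, ₹185 (q = 2 of N = 6).
Individual gaps: 495−165 = 330; 495−185 = 310.
Aggregate gap = ₹640.

₹640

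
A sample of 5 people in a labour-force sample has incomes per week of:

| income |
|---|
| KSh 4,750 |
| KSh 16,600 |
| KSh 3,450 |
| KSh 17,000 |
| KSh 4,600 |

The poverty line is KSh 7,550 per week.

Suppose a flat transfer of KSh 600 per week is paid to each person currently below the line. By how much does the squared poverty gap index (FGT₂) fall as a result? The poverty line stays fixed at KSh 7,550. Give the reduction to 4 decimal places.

Before: below the line — KSh 3,450, KSh 4,600, KSh 4,750; squared poverty gap index (FGT₂) = 0.117021.
After the KSh 600 transfer: below the line — KSh 4,050, KSh 5,200, KSh 5,350; squared poverty gap index (FGT₂) = 0.079339.
Reduction = 0.117021 − 0.079339 = 0.0377.

0.0377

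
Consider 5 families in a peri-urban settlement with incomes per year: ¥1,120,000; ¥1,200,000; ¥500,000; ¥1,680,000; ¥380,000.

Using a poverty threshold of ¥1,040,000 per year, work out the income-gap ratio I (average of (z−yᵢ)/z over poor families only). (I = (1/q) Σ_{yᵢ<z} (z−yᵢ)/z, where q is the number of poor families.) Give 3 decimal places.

Below z: ¥380,000, ¥500,000 (q = 2 of N = 5).
Relative gaps: 0.6346, 0.5192; sum = 1.153846.
The income-gap ratio divides by q (the poor only): 1.153846 / 2 = 0.577.

0.577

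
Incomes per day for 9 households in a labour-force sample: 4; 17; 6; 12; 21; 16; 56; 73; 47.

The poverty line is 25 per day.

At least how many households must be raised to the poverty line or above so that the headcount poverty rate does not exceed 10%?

6 of the 9 households are poor, so H = 6/9 = 0.667.
A headcount ratio of at most 10% allows at most ⌊0.10 × 9⌋ = 0 poor households.
So at least 6 − 0 = 6 must be lifted.

6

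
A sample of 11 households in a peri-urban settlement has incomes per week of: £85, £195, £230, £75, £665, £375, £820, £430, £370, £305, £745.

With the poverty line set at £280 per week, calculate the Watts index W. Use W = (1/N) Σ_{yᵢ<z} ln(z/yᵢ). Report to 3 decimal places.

0.279

Incomes under z: £75, £85, £195, £230 (q = 4 of N = 11).
Log shortfalls: ln(280/75) = 1.3173; ln(280/85) = 1.1921; ln(280/195) = 0.3618; ln(280/230) = 0.1967.
W = 3.067940 / 11 = 0.279.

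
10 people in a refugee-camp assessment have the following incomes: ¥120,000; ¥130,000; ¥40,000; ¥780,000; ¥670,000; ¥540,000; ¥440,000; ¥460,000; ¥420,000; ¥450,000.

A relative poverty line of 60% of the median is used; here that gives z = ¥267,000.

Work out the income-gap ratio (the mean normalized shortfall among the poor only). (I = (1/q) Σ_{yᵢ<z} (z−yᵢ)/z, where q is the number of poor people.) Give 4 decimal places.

Incomes under z: ¥40,000, ¥120,000, ¥130,000 (q = 3 of N = 10).
Relative gaps: 0.8502, 0.5506, 0.5131; sum = 1.913858.
The income-gap ratio divides by q (the poor only): 1.913858 / 3 = 0.6380.

0.6380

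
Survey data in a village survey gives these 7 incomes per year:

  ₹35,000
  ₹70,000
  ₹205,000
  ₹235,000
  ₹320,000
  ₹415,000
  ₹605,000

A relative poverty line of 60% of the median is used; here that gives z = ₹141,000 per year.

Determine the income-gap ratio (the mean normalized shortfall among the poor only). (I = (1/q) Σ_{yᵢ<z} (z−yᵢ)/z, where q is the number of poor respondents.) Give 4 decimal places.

0.6277

Below z: ₹35,000, ₹70,000 (q = 2 of N = 7).
Shortfall ratios (z−y)/z: 0.7518, 0.5035; sum = 1.255319.
The income-gap ratio divides by q (the poor only): 1.255319 / 2 = 0.6277.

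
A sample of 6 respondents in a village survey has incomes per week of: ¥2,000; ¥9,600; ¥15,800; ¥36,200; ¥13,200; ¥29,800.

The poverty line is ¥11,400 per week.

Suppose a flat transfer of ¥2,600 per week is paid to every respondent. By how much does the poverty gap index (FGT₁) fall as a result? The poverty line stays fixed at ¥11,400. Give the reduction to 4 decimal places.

Before: below the line — ¥2,000, ¥9,600; poverty gap index (FGT₁) = 0.163743.
After the ¥2,600 transfer: below the line — ¥4,600; poverty gap index (FGT₁) = 0.099415.
Reduction = 0.163743 − 0.099415 = 0.0643.

0.0643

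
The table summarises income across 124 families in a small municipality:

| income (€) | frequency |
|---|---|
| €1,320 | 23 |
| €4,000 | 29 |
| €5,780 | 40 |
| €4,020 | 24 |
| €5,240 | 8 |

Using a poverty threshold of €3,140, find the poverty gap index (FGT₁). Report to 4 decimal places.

Incomes under z: 23×€1,320 (q = 23 of N = 124).
Shortfall ratios: (3140−1320)/3140 = 0.5796 (×23).
Sum of shortfalls = 13.331210; P₁ averages over all N: 13.331210 / 124 = 0.1075.

0.1075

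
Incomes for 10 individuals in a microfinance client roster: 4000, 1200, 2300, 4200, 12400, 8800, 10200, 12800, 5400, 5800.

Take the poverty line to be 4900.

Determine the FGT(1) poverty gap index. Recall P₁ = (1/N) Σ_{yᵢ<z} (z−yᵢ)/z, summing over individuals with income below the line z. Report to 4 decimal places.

0.1612

Incomes under z: 1200, 2300, 4000, 4200 (q = 4 of N = 10).
Relative gaps: (4900−1200)/4900 = 0.7551; (4900−2300)/4900 = 0.5306; (4900−4000)/4900 = 0.1837; (4900−4200)/4900 = 0.1429.
Sum of shortfalls = 1.612245; P₁ averages over all N: 1.612245 / 10 = 0.1612.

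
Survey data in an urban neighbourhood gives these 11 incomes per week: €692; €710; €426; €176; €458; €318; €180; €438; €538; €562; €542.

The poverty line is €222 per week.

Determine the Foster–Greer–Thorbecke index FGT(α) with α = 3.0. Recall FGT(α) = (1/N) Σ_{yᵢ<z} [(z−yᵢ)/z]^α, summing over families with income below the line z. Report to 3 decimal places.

0.001

Below z: €176, €180 (q = 2 of N = 11).
Relative gaps: (222−176)/222 = 0.2072; (222−180)/222 = 0.1892.
Raised to α = 3.0: 0.00890; 0.00677.
Sum = 0.015668; FGT(3.0) = 0.015668 / 11 = 0.001.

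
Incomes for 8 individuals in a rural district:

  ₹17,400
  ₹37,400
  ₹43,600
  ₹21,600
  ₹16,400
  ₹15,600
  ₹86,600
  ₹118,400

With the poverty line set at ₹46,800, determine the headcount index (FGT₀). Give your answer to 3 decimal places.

6 of the 8 individuals have income below ₹46,800.
H = 6/8 = 0.750.

0.750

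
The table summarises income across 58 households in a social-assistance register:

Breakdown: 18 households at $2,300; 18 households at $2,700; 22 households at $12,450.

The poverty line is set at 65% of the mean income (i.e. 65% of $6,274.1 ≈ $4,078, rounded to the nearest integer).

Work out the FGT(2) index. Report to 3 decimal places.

Poor units: 18×$2,300, 18×$2,700 (q = 36 of N = 58).
Relative gaps: (4078−2300)/4078 = 0.4360 (×18); (4078−2700)/4078 = 0.3379 (×18).
Squared: 0.1901 (×18); 0.1142 (×18).
Sum = 5.477003; P₂ = 5.477003 / 58 = 0.094.

0.094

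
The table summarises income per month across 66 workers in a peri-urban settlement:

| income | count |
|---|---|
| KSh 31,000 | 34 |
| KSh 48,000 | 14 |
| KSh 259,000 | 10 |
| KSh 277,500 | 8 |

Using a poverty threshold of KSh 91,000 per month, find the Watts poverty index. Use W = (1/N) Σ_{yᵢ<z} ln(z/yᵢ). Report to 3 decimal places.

Below the line: 34×KSh 31,000, 14×KSh 48,000 (q = 48 of N = 66).
Log gaps: ln(91000/31000) = 1.0769 (×34); ln(91000/48000) = 0.6397 (×14).
W = 45.568877 / 66 = 0.690.

0.690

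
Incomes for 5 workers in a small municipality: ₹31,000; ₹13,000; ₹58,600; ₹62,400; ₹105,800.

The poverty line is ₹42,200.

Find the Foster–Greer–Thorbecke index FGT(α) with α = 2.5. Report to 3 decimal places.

0.087

Poor units: ₹13,000, ₹31,000 (q = 2 of N = 5).
Relative gaps: (42200−13000)/42200 = 0.6919; (42200−31000)/42200 = 0.2654.
Raised to α = 2.5: 0.39827; 0.03629.
Sum = 0.434557; FGT(2.5) = 0.434557 / 5 = 0.087.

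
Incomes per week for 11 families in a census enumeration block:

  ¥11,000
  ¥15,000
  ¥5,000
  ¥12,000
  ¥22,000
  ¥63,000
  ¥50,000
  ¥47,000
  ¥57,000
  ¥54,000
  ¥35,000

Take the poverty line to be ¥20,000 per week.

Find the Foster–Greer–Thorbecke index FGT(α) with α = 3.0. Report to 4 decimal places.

Incomes under z: ¥5,000, ¥11,000, ¥12,000, ¥15,000 (q = 4 of N = 11).
Normalized shortfalls: (20000−5000)/20000 = 0.7500; (20000−11000)/20000 = 0.4500; (20000−12000)/20000 = 0.4000; (20000−15000)/20000 = 0.2500.
Raised to α = 3.0: 0.42188; 0.09113; 0.06400; 0.01562.
Sum = 0.592625; FGT(3.0) = 0.592625 / 11 = 0.0539.

0.0539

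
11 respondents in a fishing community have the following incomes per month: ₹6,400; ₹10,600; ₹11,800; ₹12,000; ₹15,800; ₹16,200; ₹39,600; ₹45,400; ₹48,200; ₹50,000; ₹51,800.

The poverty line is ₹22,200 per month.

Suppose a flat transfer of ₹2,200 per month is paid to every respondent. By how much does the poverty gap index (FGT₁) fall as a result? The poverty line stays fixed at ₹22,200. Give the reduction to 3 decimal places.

0.054

Before: below the line — ₹6,400, ₹10,600, ₹11,800, ₹12,000, ₹15,800, ₹16,200; poverty gap index (FGT₁) = 0.24734.
After the ₹2,200 transfer: below the line — ₹8,600, ₹12,800, ₹14,000, ₹14,200, ₹18,000, ₹18,400; poverty gap index (FGT₁) = 0.19328.
Reduction = 0.24734 − 0.19328 = 0.054.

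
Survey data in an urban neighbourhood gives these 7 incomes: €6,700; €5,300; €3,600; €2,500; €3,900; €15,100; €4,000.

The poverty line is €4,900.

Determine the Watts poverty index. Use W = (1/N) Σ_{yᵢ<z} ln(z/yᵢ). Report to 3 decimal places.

0.202

Poor units: €2,500, €3,600, €3,900, €4,000 (q = 4 of N = 7).
Log shortfalls: ln(4900/2500) = 0.6729; ln(4900/3600) = 0.3083; ln(4900/3900) = 0.2283; ln(4900/4000) = 0.2029.
W = 1.412445 / 7 = 0.202.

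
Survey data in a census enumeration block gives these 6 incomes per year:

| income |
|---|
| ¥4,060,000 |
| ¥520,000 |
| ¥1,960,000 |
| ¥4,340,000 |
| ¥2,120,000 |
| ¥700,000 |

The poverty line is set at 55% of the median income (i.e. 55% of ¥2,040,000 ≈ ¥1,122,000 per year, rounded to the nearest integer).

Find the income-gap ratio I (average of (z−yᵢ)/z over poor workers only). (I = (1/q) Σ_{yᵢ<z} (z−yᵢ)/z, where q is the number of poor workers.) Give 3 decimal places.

Incomes under z: ¥520,000, ¥700,000 (q = 2 of N = 6).
Relative gaps: 0.5365, 0.3761; sum = 0.912656.
The income-gap ratio divides by q (the poor only): 0.912656 / 2 = 0.456.

0.456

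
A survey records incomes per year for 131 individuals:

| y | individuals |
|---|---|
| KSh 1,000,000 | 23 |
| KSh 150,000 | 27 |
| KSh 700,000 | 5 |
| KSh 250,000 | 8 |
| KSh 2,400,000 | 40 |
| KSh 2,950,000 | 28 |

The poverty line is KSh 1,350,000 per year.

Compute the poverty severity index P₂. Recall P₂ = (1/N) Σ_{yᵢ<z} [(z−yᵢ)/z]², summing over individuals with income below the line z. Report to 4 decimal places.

0.2240

Below z: 27×KSh 150,000, 8×KSh 250,000, 5×KSh 700,000, 23×KSh 1,000,000 (q = 63 of N = 131).
Relative gaps: (1350000−150000)/1350000 = 0.8889 (×27); (1350000−250000)/1350000 = 0.8148 (×8); (1350000−700000)/1350000 = 0.4815 (×5); (1350000−1000000)/1350000 = 0.2593 (×23).
Squared: 0.7901 (×27); 0.6639 (×8); 0.2318 (×5); 0.0672 (×23).
Sum = 29.349794; P₂ = 29.349794 / 131 = 0.2240.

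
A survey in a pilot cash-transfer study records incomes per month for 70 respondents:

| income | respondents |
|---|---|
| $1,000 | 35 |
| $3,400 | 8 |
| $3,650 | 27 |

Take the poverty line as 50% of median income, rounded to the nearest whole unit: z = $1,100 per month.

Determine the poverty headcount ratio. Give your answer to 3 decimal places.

0.500

35 of the 70 respondents have income below $1,100.
H = 35/70 = 0.500.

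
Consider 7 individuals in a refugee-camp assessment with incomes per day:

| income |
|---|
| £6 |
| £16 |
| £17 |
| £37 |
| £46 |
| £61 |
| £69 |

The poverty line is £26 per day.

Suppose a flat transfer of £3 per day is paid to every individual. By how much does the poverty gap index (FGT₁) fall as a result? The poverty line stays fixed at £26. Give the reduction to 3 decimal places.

0.049

Before: below the line — £6, £16, £17; poverty gap index (FGT₁) = 0.21429.
After the £3 transfer: below the line — £9, £19, £20; poverty gap index (FGT₁) = 0.16484.
Reduction = 0.21429 − 0.16484 = 0.049.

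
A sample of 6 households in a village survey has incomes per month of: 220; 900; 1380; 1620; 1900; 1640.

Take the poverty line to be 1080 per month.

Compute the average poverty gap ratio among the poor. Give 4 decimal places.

Poor units: 220, 900 (q = 2 of N = 6).
Shortfall ratios (z−y)/z: 0.7963, 0.1667; sum = 0.962963.
I averages over the q = 2 poor units only: 0.962963 / 2 = 0.4815.

0.4815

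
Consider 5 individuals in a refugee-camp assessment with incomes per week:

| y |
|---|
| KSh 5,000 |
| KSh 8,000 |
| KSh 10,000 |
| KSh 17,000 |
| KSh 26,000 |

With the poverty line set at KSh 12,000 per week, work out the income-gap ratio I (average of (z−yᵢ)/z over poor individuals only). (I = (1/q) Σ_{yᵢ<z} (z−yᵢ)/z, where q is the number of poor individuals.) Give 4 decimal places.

Poor units: KSh 5,000, KSh 8,000, KSh 10,000 (q = 3 of N = 5).
Shortfall ratios (z−y)/z: 0.5833, 0.3333, 0.1667; sum = 1.083333.
The income-gap ratio divides by q (the poor only): 1.083333 / 3 = 0.3611.

0.3611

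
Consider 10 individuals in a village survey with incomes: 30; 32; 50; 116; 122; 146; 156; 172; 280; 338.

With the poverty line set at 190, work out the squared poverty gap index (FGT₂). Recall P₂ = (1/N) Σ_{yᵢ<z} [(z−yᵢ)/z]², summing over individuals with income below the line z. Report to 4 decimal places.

Poor units: 30, 32, 50, 116, 122, 146, 156, 172 (q = 8 of N = 10).
Relative gaps: (190−30)/190 = 0.8421; (190−32)/190 = 0.8316; (190−50)/190 = 0.7368; (190−116)/190 = 0.3895; (190−122)/190 = 0.3579; (190−146)/190 = 0.2316; (190−156)/190 = 0.1789; (190−172)/190 = 0.0947.
Squared: 0.7091; 0.6915; 0.5429; 0.1517; 0.1281; 0.0536; 0.0320; 0.0090.
Sum = 2.318006; P₂ = 2.318006 / 10 = 0.2318.

0.2318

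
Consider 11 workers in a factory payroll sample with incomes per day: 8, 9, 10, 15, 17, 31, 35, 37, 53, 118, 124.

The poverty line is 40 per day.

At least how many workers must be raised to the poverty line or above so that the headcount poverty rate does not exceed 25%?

8 of the 11 workers are poor, so H = 8/11 = 0.727.
A headcount ratio of at most 25% allows at most ⌊0.25 × 11⌋ = 2 poor workers.
So at least 8 − 2 = 6 must be lifted.

6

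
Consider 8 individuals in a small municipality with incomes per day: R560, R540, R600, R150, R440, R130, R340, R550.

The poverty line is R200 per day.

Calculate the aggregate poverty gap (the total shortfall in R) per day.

Below the line: R130, R150 (q = 2 of N = 8).
Individual gaps: 200−130 = 70; 200−150 = 50.
Aggregate gap = R120.

R120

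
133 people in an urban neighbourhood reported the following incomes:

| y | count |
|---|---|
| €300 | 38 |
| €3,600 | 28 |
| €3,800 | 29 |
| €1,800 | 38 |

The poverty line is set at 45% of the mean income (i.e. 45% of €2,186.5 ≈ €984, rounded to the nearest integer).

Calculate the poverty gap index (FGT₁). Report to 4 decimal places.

0.1986

Incomes under z: 38×€300 (q = 38 of N = 133).
Gap ratios (z−y)/z: (984−300)/984 = 0.6951 (×38).
Sum of shortfalls = 26.414634; P₁ averages over all N: 26.414634 / 133 = 0.1986.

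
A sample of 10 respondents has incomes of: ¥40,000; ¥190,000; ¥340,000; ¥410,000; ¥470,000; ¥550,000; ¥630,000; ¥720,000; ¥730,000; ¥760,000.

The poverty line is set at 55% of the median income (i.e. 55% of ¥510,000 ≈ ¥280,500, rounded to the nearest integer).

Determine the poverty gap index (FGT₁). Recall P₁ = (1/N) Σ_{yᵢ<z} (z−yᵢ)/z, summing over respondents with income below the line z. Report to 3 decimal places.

Below the line: ¥40,000, ¥190,000 (q = 2 of N = 10).
Gap ratios (z−y)/z: (280500−40000)/280500 = 0.8574; (280500−190000)/280500 = 0.3226.
Σ = 1.180036. Dividing by the full population N = 10 gives P₁ = 0.118.

0.118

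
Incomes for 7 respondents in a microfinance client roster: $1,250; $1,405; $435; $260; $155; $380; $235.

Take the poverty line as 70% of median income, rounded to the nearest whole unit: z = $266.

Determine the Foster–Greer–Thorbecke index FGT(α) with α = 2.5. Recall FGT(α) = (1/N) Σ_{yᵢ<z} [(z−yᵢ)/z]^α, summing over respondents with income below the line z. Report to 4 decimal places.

Incomes under z: $155, $235, $260 (q = 3 of N = 7).
Shortfall ratios: (266−155)/266 = 0.4173; (266−235)/266 = 0.1165; (266−260)/266 = 0.0226.
Raised to α = 2.5: 0.11249; 0.00464; 0.00008.
Sum = 0.117200; FGT(2.5) = 0.117200 / 7 = 0.0167.

0.0167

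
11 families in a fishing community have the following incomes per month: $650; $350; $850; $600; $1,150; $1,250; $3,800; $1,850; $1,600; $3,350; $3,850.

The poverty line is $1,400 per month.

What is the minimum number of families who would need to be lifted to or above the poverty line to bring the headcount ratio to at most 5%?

6

Currently q = 6 of N = 11 are below the line (H = 0.545).
A headcount ratio of at most 5% allows at most ⌊0.05 × 11⌋ = 0 poor families.
So at least 6 − 0 = 6 must be lifted.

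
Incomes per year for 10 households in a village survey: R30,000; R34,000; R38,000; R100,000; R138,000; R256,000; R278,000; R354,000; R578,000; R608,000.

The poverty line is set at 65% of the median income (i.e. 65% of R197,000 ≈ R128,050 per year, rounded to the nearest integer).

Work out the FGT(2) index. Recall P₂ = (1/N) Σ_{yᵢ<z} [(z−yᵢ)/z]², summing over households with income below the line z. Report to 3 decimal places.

0.167

Incomes under z: R30,000, R34,000, R38,000, R100,000 (q = 4 of N = 10).
Relative gaps: (128050−30000)/128050 = 0.7657; (128050−34000)/128050 = 0.7345; (128050−38000)/128050 = 0.7032; (128050−100000)/128050 = 0.2191.
Squared: 0.5863; 0.5395; 0.4945; 0.0480.
Sum = 1.668314; P₂ = 1.668314 / 10 = 0.167.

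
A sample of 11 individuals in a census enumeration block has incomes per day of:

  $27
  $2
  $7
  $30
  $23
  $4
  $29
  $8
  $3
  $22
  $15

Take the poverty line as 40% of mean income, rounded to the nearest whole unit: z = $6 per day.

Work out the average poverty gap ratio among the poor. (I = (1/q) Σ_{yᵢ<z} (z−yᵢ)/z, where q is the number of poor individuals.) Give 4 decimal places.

0.5000

Poor units: $2, $3, $4 (q = 3 of N = 11).
Shortfall ratios (z−y)/z: 0.6667, 0.5000, 0.3333; sum = 1.500000.
The income-gap ratio divides by q (the poor only): 1.500000 / 3 = 0.5000.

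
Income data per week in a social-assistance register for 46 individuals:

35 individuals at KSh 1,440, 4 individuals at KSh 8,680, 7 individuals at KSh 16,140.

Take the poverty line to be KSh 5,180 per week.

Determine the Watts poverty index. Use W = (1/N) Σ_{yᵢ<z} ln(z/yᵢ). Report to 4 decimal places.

Below the line: 35×KSh 1,440 (q = 35 of N = 46).
Log shortfalls: ln(5180/1440) = 1.2802 (×35).
W = 44.805668 / 46 = 0.9740.

0.9740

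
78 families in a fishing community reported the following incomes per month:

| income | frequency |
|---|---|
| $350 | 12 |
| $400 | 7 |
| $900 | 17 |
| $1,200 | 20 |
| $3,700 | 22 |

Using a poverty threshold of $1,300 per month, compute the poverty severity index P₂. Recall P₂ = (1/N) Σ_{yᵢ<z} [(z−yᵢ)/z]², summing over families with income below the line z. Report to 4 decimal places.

Below the line: 12×$350, 7×$400, 17×$900, 20×$1,200 (q = 56 of N = 78).
Gap ratios (z−y)/z: (1300−350)/1300 = 0.7308 (×12); (1300−400)/1300 = 0.6923 (×7); (1300−900)/1300 = 0.3077 (×17); (1300−1200)/1300 = 0.0769 (×20).
Squared: 0.5340 (×12); 0.4793 (×7); 0.0947 (×17); 0.0059 (×20).
Sum = 11.491124; P₂ = 11.491124 / 78 = 0.1473.

0.1473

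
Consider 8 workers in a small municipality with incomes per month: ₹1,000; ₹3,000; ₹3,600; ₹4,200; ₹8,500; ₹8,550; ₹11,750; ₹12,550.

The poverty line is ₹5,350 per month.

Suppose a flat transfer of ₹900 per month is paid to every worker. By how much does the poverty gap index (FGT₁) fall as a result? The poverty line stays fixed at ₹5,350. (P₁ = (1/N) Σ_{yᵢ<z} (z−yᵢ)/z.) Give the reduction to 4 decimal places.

Before: below the line — ₹1,000, ₹3,000, ₹3,600, ₹4,200; poverty gap index (FGT₁) = 0.224299.
After the ₹900 transfer: below the line — ₹1,900, ₹3,900, ₹4,500, ₹5,100; poverty gap index (FGT₁) = 0.140187.
Reduction = 0.224299 − 0.140187 = 0.0841.

0.0841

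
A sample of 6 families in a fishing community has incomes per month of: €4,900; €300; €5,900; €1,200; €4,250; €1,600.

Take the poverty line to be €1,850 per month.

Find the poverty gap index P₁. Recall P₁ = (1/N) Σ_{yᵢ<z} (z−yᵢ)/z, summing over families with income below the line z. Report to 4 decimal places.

Below the line: €300, €1,200, €1,600 (q = 3 of N = 6).
Gap ratios (z−y)/z: (1850−300)/1850 = 0.8378; (1850−1200)/1850 = 0.3514; (1850−1600)/1850 = 0.1351.
Σ = 1.324324. Dividing by the full population N = 6 gives P₁ = 0.2207.

0.2207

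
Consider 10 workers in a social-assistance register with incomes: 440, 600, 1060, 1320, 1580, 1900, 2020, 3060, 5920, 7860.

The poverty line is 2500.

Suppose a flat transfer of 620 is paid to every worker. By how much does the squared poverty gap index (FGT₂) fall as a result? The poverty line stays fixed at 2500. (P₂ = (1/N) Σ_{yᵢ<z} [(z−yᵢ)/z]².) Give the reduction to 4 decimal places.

Before: below the line — 440, 600, 1060, 1320, 1580, 1900, 2020; squared poverty gap index (FGT₂) = 0.204102.
After the 620 transfer: below the line — 1060, 1220, 1680, 1940, 2200; squared poverty gap index (FGT₂) = 0.076608.
Reduction = 0.204102 − 0.076608 = 0.1275.

0.1275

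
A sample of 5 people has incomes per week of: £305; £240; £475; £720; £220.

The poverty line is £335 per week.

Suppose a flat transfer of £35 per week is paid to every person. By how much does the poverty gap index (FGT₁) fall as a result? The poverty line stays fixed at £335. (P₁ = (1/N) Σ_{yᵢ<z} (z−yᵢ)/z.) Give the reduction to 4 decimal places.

0.0597

Before: below the line — £220, £240, £305; poverty gap index (FGT₁) = 0.143284.
After the £35 transfer: below the line — £255, £275; poverty gap index (FGT₁) = 0.083582.
Reduction = 0.143284 − 0.083582 = 0.0597.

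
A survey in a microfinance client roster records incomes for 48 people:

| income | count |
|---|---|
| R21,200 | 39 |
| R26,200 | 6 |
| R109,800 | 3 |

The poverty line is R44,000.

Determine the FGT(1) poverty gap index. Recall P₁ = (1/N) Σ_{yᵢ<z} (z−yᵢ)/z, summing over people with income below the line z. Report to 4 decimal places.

Below z: 39×R21,200, 6×R26,200 (q = 45 of N = 48).
Gap ratios (z−y)/z: (44000−21200)/44000 = 0.5182 (×39); (44000−26200)/44000 = 0.4045 (×6).
Sum of shortfalls = 22.636364; P₁ averages over all N: 22.636364 / 48 = 0.4716.

0.4716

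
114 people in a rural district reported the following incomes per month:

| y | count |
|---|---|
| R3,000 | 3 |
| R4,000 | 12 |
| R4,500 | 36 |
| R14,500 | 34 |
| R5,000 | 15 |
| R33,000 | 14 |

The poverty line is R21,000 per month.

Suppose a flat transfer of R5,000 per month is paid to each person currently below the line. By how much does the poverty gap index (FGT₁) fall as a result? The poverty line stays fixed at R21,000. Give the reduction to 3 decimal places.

0.209

Before: below the line — 3×R3,000, 12×R4,000, 36×R4,500, 15×R5,000, 34×R14,500; poverty gap index (FGT₁) = 0.54845.
After the R5,000 transfer: below the line — 3×R8,000, 12×R9,000, 36×R9,500, 15×R10,000, 34×R19,500; poverty gap index (FGT₁) = 0.33960.
Reduction = 0.54845 − 0.33960 = 0.209.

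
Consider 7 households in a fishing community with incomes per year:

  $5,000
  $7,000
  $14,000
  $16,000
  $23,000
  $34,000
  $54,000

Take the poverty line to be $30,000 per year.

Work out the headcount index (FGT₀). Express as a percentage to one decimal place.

71.4%

5 of the 7 households have income below $30,000.
H = 5/7 = 71.4%.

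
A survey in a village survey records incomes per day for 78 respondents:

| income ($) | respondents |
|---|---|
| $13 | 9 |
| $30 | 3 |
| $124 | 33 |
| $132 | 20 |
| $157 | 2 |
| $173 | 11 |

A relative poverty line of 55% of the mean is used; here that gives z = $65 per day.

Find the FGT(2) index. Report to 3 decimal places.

0.085

Poor units: 9×$13, 3×$30 (q = 12 of N = 78).
Gap ratios (z−y)/z: (65−13)/65 = 0.8000 (×9); (65−30)/65 = 0.5385 (×3).
Squared: 0.6400 (×9); 0.2899 (×3).
Sum = 6.629822; P₂ = 6.629822 / 78 = 0.085.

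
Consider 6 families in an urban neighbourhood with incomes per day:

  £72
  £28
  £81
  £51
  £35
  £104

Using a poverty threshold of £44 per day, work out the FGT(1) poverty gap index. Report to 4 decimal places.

Incomes under z: £28, £35 (q = 2 of N = 6).
Relative gaps: (44−28)/44 = 0.3636; (44−35)/44 = 0.2045.
Σ = 0.568182. Dividing by the full population N = 6 gives P₁ = 0.0947.

0.0947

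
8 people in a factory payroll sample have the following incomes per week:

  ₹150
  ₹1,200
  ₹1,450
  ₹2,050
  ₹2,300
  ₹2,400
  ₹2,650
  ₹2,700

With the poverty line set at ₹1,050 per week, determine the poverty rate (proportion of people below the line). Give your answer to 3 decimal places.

0.125

1 of the 8 people have income below ₹1,050.
H = 1/8 = 0.125.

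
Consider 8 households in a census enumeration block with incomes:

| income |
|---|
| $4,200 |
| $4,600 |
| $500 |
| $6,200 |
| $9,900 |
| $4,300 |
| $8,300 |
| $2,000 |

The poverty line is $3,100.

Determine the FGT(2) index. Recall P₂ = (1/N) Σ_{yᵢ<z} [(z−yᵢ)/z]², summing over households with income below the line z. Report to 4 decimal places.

0.1037

Below z: $500, $2,000 (q = 2 of N = 8).
Shortfall ratios: (3100−500)/3100 = 0.8387; (3100−2000)/3100 = 0.3548.
Squared: 0.7034; 0.1259.
Sum = 0.829344; P₂ = 0.829344 / 8 = 0.1037.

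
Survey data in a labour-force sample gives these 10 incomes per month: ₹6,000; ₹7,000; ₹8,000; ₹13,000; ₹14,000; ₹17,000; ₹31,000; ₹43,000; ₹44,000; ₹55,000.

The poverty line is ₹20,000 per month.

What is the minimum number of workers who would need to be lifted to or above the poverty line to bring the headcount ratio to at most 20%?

4

6 of the 10 workers are poor, so H = 6/10 = 0.600.
A headcount ratio of at most 20% allows at most ⌊0.20 × 10⌋ = 2 poor workers.
So at least 6 − 2 = 4 must be lifted.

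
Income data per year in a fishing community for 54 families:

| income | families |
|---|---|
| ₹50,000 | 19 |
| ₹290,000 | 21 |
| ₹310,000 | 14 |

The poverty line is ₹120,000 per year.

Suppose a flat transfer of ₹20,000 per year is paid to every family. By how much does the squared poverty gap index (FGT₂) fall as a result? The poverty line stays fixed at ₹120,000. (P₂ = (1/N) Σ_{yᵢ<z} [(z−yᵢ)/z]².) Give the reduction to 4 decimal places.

0.0586

Before: below the line — 19×₹50,000; squared poverty gap index (FGT₂) = 0.119727.
After the ₹20,000 transfer: below the line — 19×₹70,000; squared poverty gap index (FGT₂) = 0.061085.
Reduction = 0.119727 − 0.061085 = 0.0586.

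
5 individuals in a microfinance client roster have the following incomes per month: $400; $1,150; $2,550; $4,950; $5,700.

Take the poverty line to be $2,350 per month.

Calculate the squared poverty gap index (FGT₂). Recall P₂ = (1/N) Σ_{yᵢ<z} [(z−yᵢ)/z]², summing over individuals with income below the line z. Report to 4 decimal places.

Incomes under z: $400, $1,150 (q = 2 of N = 5).
Relative gaps: (2350−400)/2350 = 0.8298; (2350−1150)/2350 = 0.5106.
Squared: 0.6885; 0.2608.
Sum = 0.949298; P₂ = 0.949298 / 5 = 0.1899.

0.1899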